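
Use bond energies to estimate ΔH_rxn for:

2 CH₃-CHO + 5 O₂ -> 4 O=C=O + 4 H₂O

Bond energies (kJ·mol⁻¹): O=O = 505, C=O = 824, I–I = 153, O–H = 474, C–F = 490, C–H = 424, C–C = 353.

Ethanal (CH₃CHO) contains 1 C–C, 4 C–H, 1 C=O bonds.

Bonds broken (reactants):
  C–C: 2 × 353 = 706
  C–H: 8 × 424 = 3392
  C=O: 2 × 824 = 1648
  O=O: 5 × 505 = 2525
  Σ(broken) = 8271 kJ
Bonds formed (products):
  C=O: 8 × 824 = 6592
  O–H: 8 × 474 = 3792
  Σ(formed) = 10384 kJ
ΔH = Σ(broken) − Σ(formed) = 8271 − 10384 = −2113 kJ

ΔH ≈ −2113 kJ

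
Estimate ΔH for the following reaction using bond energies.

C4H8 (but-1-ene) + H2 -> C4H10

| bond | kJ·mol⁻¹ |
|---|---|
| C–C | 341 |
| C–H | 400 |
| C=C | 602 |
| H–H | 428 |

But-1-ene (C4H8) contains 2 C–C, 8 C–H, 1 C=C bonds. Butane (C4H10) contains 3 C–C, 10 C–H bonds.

Bonds broken (reactants):
  C–C: 2 × 341 = 682
  C–H: 8 × 400 = 3200
  C=C: 1 × 602 = 602
  H–H: 1 × 428 = 428
  Σ(broken) = 4912 kJ
Bonds formed (products):
  C–C: 3 × 341 = 1023
  C–H: 10 × 400 = 4000
  Σ(formed) = 5023 kJ
ΔH = Σ(broken) − Σ(formed) = 4912 − 5023 = −111 kJ

ΔH ≈ −111 kJ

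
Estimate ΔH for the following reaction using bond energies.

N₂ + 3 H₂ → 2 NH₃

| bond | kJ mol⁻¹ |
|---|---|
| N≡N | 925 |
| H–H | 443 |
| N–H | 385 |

ΔH ≈ −56 kJ

Bonds broken (reactants):
  H–H: 3 × 443 = 1329
  N≡N: 1 × 925 = 925
  Σ(broken) = 2254 kJ
Bonds formed (products):
  N–H: 6 × 385 = 2310
  Σ(formed) = 2310 kJ
ΔH = Σ(broken) − Σ(formed) = 2254 − 2310 = −56 kJ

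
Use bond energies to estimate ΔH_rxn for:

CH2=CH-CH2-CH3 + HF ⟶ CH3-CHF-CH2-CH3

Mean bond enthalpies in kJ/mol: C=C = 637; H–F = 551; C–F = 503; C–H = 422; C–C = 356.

ΔH ≈ −93 kJ

Bonds broken (reactants):
  C–C: 2 × 356 = 712
  C–H: 8 × 422 = 3376
  C=C: 1 × 637 = 637
  H–F: 1 × 551 = 551
  Σ(broken) = 5276 kJ
Bonds formed (products):
  C–C: 3 × 356 = 1068
  C–F: 1 × 503 = 503
  C–H: 9 × 422 = 3798
  Σ(formed) = 5369 kJ
ΔH = Σ(broken) − Σ(formed) = 5276 − 5369 = −93 kJ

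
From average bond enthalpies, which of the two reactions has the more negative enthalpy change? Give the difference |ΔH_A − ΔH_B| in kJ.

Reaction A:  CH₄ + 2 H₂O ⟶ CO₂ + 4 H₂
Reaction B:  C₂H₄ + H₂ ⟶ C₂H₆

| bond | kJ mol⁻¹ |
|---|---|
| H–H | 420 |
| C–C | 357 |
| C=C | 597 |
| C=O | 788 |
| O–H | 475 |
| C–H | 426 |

Reaction B, by 540 kJ

Reaction A:
  Bonds broken (reactants):
    C–H: 4 × 426 = 1704
    O–H: 4 × 475 = 1900
    Σ(broken) = 3604 kJ
  Bonds formed (products):
    C=O: 2 × 788 = 1576
    H–H: 4 × 420 = 1680
    Σ(formed) = 3256 kJ
  ΔH_A = 3604 − 3256 = +348 kJ
Reaction B:
  Bonds broken (reactants):
    C–H: 4 × 426 = 1704
    C=C: 1 × 597 = 597
    H–H: 1 × 420 = 420
    Σ(broken) = 2721 kJ
  Bonds formed (products):
    C–C: 1 × 357 = 357
    C–H: 6 × 426 = 2556
    Σ(formed) = 2913 kJ
  ΔH_B = 2721 − 2913 = −192 kJ
ΔH_A − ΔH_B = +540 kJ, so reaction B has the more negative ΔH; |ΔH_A − ΔH_B| = 540 kJ.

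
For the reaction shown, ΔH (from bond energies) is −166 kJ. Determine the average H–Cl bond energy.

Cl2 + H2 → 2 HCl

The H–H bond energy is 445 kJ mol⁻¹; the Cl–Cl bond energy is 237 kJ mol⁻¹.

Let D be the H–Cl bond energy.
Σ(broken) = 1×237 + 1×445 = 682
Σ(formed) = 2×D = 2D
ΔH = Σ(broken) − Σ(formed) = (682) − (2D) = +682 − 2D
Setting this equal to −166 kJ gives 2D = 848, so D = 424 kJ/mol.

D(H–Cl) ≈ 424 kJ/mol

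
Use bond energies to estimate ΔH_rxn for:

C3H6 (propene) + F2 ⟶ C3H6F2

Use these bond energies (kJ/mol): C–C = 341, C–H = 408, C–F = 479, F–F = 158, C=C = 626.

Bonds broken (reactants):
  C–C: 1 × 341 = 341
  C–H: 6 × 408 = 2448
  C=C: 1 × 626 = 626
  F–F: 1 × 158 = 158
  Σ(broken) = 3573 kJ
Bonds formed (products):
  C–C: 2 × 341 = 682
  C–F: 2 × 479 = 958
  C–H: 6 × 408 = 2448
  Σ(formed) = 4088 kJ
ΔH = Σ(broken) − Σ(formed) = 3573 − 4088 = −515 kJ

ΔH ≈ −515 kJ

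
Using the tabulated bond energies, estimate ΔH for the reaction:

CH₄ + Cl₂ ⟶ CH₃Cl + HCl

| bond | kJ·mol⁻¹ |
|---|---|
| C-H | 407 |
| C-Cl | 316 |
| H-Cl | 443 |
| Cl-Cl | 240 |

Bonds broken (reactants):
  C-H: 4 × 407 = 1628
  Cl-Cl: 1 × 240 = 240
  Σ(broken) = 1868 kJ
Bonds formed (products):
  C-Cl: 1 × 316 = 316
  C-H: 3 × 407 = 1221
  H-Cl: 1 × 443 = 443
  Σ(formed) = 1980 kJ
ΔH = Σ(broken) − Σ(formed) = 1868 − 1980 = −112 kJ

ΔH ≈ −112 kJ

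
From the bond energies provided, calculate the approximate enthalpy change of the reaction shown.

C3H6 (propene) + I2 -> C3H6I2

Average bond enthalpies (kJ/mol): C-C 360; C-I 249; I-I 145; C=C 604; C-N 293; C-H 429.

Bonds broken (reactants):
  C-C: 1 × 360 = 360
  C-H: 6 × 429 = 2574
  C=C: 1 × 604 = 604
  I-I: 1 × 145 = 145
  Σ(broken) = 3683 kJ
Bonds formed (products):
  C-C: 2 × 360 = 720
  C-H: 6 × 429 = 2574
  C-I: 2 × 249 = 498
  Σ(formed) = 3792 kJ
ΔH = Σ(broken) − Σ(formed) = 3683 − 3792 = −109 kJ

ΔH ≈ −109 kJ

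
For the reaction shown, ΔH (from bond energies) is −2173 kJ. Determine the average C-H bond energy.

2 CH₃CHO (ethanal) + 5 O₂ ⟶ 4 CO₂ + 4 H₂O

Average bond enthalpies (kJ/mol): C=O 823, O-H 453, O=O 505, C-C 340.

Let D be the C-H bond energy.
Σ(broken) = 2×340 + 8×D + 2×823 + 5×505 = 4851 + 8D
Σ(formed) = 8×823 + 8×453 = 10208
ΔH = Σ(broken) − Σ(formed) = (4851 + 8D) − (10208) = −5357 + 8D
Setting this equal to −2173 kJ gives 8D = 3184, so D = 398 kJ/mol.

D(C-H) ≈ 398 kJ/mol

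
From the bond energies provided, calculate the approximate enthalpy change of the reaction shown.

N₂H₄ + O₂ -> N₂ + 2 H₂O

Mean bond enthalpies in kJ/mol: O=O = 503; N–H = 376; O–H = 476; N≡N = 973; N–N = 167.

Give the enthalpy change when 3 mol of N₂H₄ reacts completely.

ΔH = −2109 kJ

Bonds broken (reactants):
  N–H: 4 × 376 = 1504
  N–N: 1 × 167 = 167
  O=O: 1 × 503 = 503
  Σ(broken) = 2174 kJ
Bonds formed (products):
  N≡N: 1 × 973 = 973
  O–H: 4 × 476 = 1904
  Σ(formed) = 2877 kJ
ΔH = Σ(broken) − Σ(formed) = 2174 − 2877 = −703 kJ
For 3× the reaction as written: 3 × (−703) = −2109 kJ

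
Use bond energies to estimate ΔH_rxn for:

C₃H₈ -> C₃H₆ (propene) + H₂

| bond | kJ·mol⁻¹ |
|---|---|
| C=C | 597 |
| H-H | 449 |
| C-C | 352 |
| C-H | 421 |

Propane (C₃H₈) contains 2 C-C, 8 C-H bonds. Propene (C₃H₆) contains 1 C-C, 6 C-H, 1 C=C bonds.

ΔH ≈ +148 kJ

Bonds broken (reactants):
  C-C: 2 × 352 = 704
  C-H: 8 × 421 = 3368
  Σ(broken) = 4072 kJ
Bonds formed (products):
  C-C: 1 × 352 = 352
  C-H: 6 × 421 = 2526
  C=C: 1 × 597 = 597
  H-H: 1 × 449 = 449
  Σ(formed) = 3924 kJ
ΔH = Σ(broken) − Σ(formed) = 4072 − 3924 = +148 kJ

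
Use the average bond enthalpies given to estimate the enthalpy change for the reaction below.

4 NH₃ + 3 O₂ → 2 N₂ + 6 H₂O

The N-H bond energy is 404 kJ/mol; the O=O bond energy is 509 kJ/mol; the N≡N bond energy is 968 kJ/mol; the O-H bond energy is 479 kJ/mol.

ΔH ≈ −1309 kJ

Bonds broken (reactants):
  N-H: 12 × 404 = 4848
  O=O: 3 × 509 = 1527
  Σ(broken) = 6375 kJ
Bonds formed (products):
  N≡N: 2 × 968 = 1936
  O-H: 12 × 479 = 5748
  Σ(formed) = 7684 kJ
ΔH = Σ(broken) − Σ(formed) = 6375 − 7684 = −1309 kJ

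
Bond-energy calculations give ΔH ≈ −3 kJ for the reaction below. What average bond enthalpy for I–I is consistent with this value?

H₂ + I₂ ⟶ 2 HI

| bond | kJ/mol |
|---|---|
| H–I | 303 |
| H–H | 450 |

D(I–I) ≈ 153 kJ/mol

Let D be the I–I bond energy.
Σ(broken) = 1×450 + 1×D = 450 + D
Σ(formed) = 2×303 = 606
ΔH = Σ(broken) − Σ(formed) = (450 + D) − (606) = −156 + D
Setting this equal to −3 kJ gives D = 153 kJ/mol.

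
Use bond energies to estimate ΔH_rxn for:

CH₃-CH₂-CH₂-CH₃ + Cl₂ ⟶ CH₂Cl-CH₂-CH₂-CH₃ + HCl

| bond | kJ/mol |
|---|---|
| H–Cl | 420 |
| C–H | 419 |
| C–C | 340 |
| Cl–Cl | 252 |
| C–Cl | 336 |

Bonds broken (reactants):
  C–C: 3 × 340 = 1020
  C–H: 10 × 419 = 4190
  Cl–Cl: 1 × 252 = 252
  Σ(broken) = 5462 kJ
Bonds formed (products):
  C–C: 3 × 340 = 1020
  C–Cl: 1 × 336 = 336
  C–H: 9 × 419 = 3771
  H–Cl: 1 × 420 = 420
  Σ(formed) = 5547 kJ
ΔH = Σ(broken) − Σ(formed) = 5462 − 5547 = −85 kJ

ΔH ≈ −85 kJ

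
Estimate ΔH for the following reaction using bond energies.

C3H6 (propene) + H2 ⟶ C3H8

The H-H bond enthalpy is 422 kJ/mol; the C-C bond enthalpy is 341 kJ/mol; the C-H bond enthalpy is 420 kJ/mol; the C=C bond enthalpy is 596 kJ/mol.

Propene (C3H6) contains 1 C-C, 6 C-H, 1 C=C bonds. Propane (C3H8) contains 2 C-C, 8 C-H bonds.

Bonds broken (reactants):
  C-C: 1 × 341 = 341
  C-H: 6 × 420 = 2520
  C=C: 1 × 596 = 596
  H-H: 1 × 422 = 422
  Σ(broken) = 3879 kJ
Bonds formed (products):
  C-C: 2 × 341 = 682
  C-H: 8 × 420 = 3360
  Σ(formed) = 4042 kJ
ΔH = Σ(broken) − Σ(formed) = 3879 − 4042 = −163 kJ

ΔH ≈ −163 kJ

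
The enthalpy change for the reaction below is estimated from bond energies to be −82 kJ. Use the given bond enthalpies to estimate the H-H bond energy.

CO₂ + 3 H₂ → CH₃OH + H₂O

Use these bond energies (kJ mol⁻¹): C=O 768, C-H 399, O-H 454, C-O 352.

D(H-H) ≈ 431 kJ/mol

Let D be the H-H bond energy.
Σ(broken) = 2×768 + 3×D = 1536 + 3D
Σ(formed) = 3×399 + 1×352 + 3×454 = 2911
ΔH = Σ(broken) − Σ(formed) = (1536 + 3D) − (2911) = −1375 + 3D
Setting this equal to −82 kJ gives 3D = 1293, so D = 431 kJ/mol.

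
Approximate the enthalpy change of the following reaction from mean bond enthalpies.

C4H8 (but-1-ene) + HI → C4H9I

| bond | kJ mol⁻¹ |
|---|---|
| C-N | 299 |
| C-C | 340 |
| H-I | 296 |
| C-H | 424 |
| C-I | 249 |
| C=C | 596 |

Bonds broken (reactants):
  C-C: 2 × 340 = 680
  C-H: 8 × 424 = 3392
  C=C: 1 × 596 = 596
  H-I: 1 × 296 = 296
  Σ(broken) = 4964 kJ
Bonds formed (products):
  C-C: 3 × 340 = 1020
  C-H: 9 × 424 = 3816
  C-I: 1 × 249 = 249
  Σ(formed) = 5085 kJ
ΔH = Σ(broken) − Σ(formed) = 4964 − 5085 = −121 kJ

ΔH ≈ −121 kJ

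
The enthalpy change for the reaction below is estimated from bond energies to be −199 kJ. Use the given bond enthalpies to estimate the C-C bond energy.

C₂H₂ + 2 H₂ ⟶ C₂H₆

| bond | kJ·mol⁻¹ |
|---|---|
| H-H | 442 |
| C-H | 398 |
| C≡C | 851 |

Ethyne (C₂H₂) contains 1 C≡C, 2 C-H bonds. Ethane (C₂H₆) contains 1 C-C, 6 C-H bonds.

D(C-C) ≈ 342 kJ/mol

Let D be the C-C bond energy.
Σ(broken) = 1×851 + 2×398 + 2×442 = 2531
Σ(formed) = 1×D + 6×398 = 2388 + D
ΔH = Σ(broken) − Σ(formed) = (2531) − (2388 + D) = +143 − D
Setting this equal to −199 kJ gives D = 342 kJ/mol.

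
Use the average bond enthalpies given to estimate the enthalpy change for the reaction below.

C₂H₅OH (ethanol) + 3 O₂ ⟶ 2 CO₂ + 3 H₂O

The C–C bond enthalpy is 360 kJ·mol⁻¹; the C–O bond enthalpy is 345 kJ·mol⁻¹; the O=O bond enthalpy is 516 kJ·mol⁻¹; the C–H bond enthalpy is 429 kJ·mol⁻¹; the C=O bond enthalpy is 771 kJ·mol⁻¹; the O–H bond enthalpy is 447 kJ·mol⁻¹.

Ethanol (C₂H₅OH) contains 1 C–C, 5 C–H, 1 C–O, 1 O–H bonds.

Bonds broken (reactants):
  C–C: 1 × 360 = 360
  C–H: 5 × 429 = 2145
  C–O: 1 × 345 = 345
  O–H: 1 × 447 = 447
  O=O: 3 × 516 = 1548
  Σ(broken) = 4845 kJ
Bonds formed (products):
  C=O: 4 × 771 = 3084
  O–H: 6 × 447 = 2682
  Σ(formed) = 5766 kJ
ΔH = Σ(broken) − Σ(formed) = 4845 − 5766 = −921 kJ

ΔH ≈ −921 kJ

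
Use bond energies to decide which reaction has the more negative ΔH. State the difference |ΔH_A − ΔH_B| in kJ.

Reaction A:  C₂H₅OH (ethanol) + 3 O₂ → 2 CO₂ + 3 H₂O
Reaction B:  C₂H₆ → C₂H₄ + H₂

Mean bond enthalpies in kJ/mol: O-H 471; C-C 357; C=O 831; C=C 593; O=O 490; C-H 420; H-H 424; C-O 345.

Reaction A, by 1587 kJ

Reaction A:
  Bonds broken (reactants):
    C-C: 1 × 357 = 357
    C-H: 5 × 420 = 2100
    C-O: 1 × 345 = 345
    O-H: 1 × 471 = 471
    O=O: 3 × 490 = 1470
    Σ(broken) = 4743 kJ
  Bonds formed (products):
    C=O: 4 × 831 = 3324
    O-H: 6 × 471 = 2826
    Σ(formed) = 6150 kJ
  ΔH_A = 4743 − 6150 = −1407 kJ
Reaction B:
  Bonds broken (reactants):
    C-C: 1 × 357 = 357
    C-H: 6 × 420 = 2520
    Σ(broken) = 2877 kJ
  Bonds formed (products):
    C-H: 4 × 420 = 1680
    C=C: 1 × 593 = 593
    H-H: 1 × 424 = 424
    Σ(formed) = 2697 kJ
  ΔH_B = 2877 − 2697 = +180 kJ
ΔH_A − ΔH_B = −1587 kJ, so reaction A has the more negative ΔH; |ΔH_A − ΔH_B| = 1587 kJ.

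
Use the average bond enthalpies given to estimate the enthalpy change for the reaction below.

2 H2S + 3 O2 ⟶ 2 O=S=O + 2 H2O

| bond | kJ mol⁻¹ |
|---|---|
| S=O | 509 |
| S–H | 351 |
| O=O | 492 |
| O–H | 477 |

ΔH ≈ −1064 kJ

Bonds broken (reactants):
  O=O: 3 × 492 = 1476
  S–H: 4 × 351 = 1404
  Σ(broken) = 2880 kJ
Bonds formed (products):
  O–H: 4 × 477 = 1908
  S=O: 4 × 509 = 2036
  Σ(formed) = 3944 kJ
ΔH = Σ(broken) − Σ(formed) = 2880 − 3944 = −1064 kJ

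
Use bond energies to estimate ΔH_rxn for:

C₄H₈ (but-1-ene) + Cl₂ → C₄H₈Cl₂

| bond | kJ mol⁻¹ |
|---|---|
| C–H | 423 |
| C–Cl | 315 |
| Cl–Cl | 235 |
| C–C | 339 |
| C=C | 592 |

ΔH ≈ −142 kJ

Bonds broken (reactants):
  C–C: 2 × 339 = 678
  C–H: 8 × 423 = 3384
  C=C: 1 × 592 = 592
  Cl–Cl: 1 × 235 = 235
  Σ(broken) = 4889 kJ
Bonds formed (products):
  C–C: 3 × 339 = 1017
  C–Cl: 2 × 315 = 630
  C–H: 8 × 423 = 3384
  Σ(formed) = 5031 kJ
ΔH = Σ(broken) − Σ(formed) = 4889 − 5031 = −142 kJ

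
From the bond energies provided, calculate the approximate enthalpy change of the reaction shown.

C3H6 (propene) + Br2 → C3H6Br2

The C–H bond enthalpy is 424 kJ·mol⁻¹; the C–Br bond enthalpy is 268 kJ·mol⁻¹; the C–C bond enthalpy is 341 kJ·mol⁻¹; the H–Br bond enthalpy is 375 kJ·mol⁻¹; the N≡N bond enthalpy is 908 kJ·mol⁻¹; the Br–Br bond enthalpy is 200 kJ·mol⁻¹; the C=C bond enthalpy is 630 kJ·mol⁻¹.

Bonds broken (reactants):
  Br–Br: 1 × 200 = 200
  C–C: 1 × 341 = 341
  C–H: 6 × 424 = 2544
  C=C: 1 × 630 = 630
  Σ(broken) = 3715 kJ
Bonds formed (products):
  C–Br: 2 × 268 = 536
  C–C: 2 × 341 = 682
  C–H: 6 × 424 = 2544
  Σ(formed) = 3762 kJ
ΔH = Σ(broken) − Σ(formed) = 3715 − 3762 = −47 kJ

ΔH ≈ −47 kJ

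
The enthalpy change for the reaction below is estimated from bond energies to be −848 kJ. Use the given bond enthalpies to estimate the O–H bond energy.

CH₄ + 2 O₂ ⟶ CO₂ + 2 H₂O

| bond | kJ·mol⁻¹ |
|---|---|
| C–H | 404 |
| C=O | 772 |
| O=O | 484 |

D(O–H) ≈ 472 kJ/mol

Let D be the O–H bond energy.
Σ(broken) = 4×404 + 2×484 = 2584
Σ(formed) = 2×772 + 4×D = 1544 + 4D
ΔH = Σ(broken) − Σ(formed) = (2584) − (1544 + 4D) = +1040 − 4D
Setting this equal to −848 kJ gives 4D = 1888, so D = 472 kJ/mol.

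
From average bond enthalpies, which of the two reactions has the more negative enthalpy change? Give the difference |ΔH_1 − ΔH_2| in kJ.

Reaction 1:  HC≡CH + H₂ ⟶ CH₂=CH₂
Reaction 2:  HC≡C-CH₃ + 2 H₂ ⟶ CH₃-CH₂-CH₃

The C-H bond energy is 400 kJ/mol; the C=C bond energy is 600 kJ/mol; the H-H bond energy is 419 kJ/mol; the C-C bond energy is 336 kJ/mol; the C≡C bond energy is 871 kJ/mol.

Reaction 1:
  Bonds broken (reactants):
    C≡C: 1 × 871 = 871
    C-H: 2 × 400 = 800
    H-H: 1 × 419 = 419
    Σ(broken) = 2090 kJ
  Bonds formed (products):
    C-H: 4 × 400 = 1600
    C=C: 1 × 600 = 600
    Σ(formed) = 2200 kJ
  ΔH_1 = 2090 − 2200 = −110 kJ
Reaction 2:
  Bonds broken (reactants):
    C≡C: 1 × 871 = 871
    C-C: 1 × 336 = 336
    C-H: 4 × 400 = 1600
    H-H: 2 × 419 = 838
    Σ(broken) = 3645 kJ
  Bonds formed (products):
    C-C: 2 × 336 = 672
    C-H: 8 × 400 = 3200
    Σ(formed) = 3872 kJ
  ΔH_2 = 3645 − 3872 = −227 kJ
ΔH_1 − ΔH_2 = +117 kJ, so reaction 2 has the more negative ΔH; |ΔH_1 − ΔH_2| = 117 kJ.

Reaction 2, by 117 kJ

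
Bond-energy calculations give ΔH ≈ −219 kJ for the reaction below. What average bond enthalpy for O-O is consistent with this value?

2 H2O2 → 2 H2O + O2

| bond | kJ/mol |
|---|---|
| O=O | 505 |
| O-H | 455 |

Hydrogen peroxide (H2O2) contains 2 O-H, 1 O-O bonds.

Let D be the O-O bond energy.
Σ(broken) = 4×455 + 2×D = 1820 + 2D
Σ(formed) = 4×455 + 1×505 = 2325
ΔH = Σ(broken) − Σ(formed) = (1820 + 2D) − (2325) = −505 + 2D
Setting this equal to −219 kJ gives 2D = 286, so D = 143 kJ/mol.

D(O-O) ≈ 143 kJ/mol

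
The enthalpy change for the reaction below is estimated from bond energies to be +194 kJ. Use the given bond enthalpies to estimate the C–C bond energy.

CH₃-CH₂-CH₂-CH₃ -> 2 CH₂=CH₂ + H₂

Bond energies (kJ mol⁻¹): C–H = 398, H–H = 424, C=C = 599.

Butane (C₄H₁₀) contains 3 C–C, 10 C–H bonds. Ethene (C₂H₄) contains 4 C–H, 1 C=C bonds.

Let D be the C–C bond energy.
Σ(broken) = 3×D + 10×398 = 3980 + 3D
Σ(formed) = 8×398 + 2×599 + 1×424 = 4806
ΔH = Σ(broken) − Σ(formed) = (3980 + 3D) − (4806) = −826 + 3D
Setting this equal to +194 kJ gives 3D = 1020, so D = 340 kJ/mol.

D(C–C) ≈ 340 kJ/mol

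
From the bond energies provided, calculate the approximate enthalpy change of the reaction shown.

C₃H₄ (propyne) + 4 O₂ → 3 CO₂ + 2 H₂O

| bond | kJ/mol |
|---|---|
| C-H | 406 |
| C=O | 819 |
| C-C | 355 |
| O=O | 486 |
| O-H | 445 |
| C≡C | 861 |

ΔH ≈ −1910 kJ

Bonds broken (reactants):
  C≡C: 1 × 861 = 861
  C-C: 1 × 355 = 355
  C-H: 4 × 406 = 1624
  O=O: 4 × 486 = 1944
  Σ(broken) = 4784 kJ
Bonds formed (products):
  C=O: 6 × 819 = 4914
  O-H: 4 × 445 = 1780
  Σ(formed) = 6694 kJ
ΔH = Σ(broken) − Σ(formed) = 4784 − 6694 = −1910 kJ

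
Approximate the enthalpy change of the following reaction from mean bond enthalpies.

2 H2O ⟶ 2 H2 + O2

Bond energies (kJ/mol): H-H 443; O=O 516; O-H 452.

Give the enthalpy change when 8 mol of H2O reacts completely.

Bonds broken (reactants):
  O-H: 4 × 452 = 1808
  Σ(broken) = 1808 kJ
Bonds formed (products):
  H-H: 2 × 443 = 886
  O=O: 1 × 516 = 516
  Σ(formed) = 1402 kJ
ΔH = Σ(broken) − Σ(formed) = 1808 − 1402 = +406 kJ
For 4× the reaction as written: 4 × (+406) = +1624 kJ

ΔH = +1624 kJ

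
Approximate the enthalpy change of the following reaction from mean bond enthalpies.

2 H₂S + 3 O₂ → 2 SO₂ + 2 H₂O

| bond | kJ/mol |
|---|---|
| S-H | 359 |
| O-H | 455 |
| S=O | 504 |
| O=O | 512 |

ΔH ≈ −864 kJ

Bonds broken (reactants):
  O=O: 3 × 512 = 1536
  S-H: 4 × 359 = 1436
  Σ(broken) = 2972 kJ
Bonds formed (products):
  O-H: 4 × 455 = 1820
  S=O: 4 × 504 = 2016
  Σ(formed) = 3836 kJ
ΔH = Σ(broken) − Σ(formed) = 2972 − 3836 = −864 kJ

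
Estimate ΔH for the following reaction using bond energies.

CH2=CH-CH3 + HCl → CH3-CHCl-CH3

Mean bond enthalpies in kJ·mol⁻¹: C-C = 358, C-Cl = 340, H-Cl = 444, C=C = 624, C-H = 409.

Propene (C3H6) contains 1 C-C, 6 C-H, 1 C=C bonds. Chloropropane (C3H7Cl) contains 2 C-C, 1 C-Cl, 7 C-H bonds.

ΔH ≈ −39 kJ

Bonds broken (reactants):
  C-C: 1 × 358 = 358
  C-H: 6 × 409 = 2454
  C=C: 1 × 624 = 624
  H-Cl: 1 × 444 = 444
  Σ(broken) = 3880 kJ
Bonds formed (products):
  C-C: 2 × 358 = 716
  C-Cl: 1 × 340 = 340
  C-H: 7 × 409 = 2863
  Σ(formed) = 3919 kJ
ΔH = Σ(broken) − Σ(formed) = 3880 − 3919 = −39 kJ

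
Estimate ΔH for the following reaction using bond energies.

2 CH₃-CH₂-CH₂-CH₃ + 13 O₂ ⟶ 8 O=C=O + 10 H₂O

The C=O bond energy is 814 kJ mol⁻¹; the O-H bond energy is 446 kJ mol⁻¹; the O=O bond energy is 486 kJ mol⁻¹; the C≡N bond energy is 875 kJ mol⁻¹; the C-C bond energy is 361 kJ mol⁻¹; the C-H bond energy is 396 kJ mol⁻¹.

ΔH ≈ −5540 kJ

Bonds broken (reactants):
  C-C: 6 × 361 = 2166
  C-H: 20 × 396 = 7920
  O=O: 13 × 486 = 6318
  Σ(broken) = 16404 kJ
Bonds formed (products):
  C=O: 16 × 814 = 13024
  O-H: 20 × 446 = 8920
  Σ(formed) = 21944 kJ
ΔH = Σ(broken) − Σ(formed) = 16404 − 21944 = −5540 kJ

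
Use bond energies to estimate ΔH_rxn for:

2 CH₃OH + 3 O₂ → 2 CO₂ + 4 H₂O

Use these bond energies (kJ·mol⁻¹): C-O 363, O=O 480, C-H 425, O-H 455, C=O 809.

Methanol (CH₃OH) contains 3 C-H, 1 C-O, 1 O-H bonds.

ΔH ≈ −1250 kJ

Bonds broken (reactants):
  C-H: 6 × 425 = 2550
  C-O: 2 × 363 = 726
  O-H: 2 × 455 = 910
  O=O: 3 × 480 = 1440
  Σ(broken) = 5626 kJ
Bonds formed (products):
  C=O: 4 × 809 = 3236
  O-H: 8 × 455 = 3640
  Σ(formed) = 6876 kJ
ΔH = Σ(broken) − Σ(formed) = 5626 − 6876 = −1250 kJ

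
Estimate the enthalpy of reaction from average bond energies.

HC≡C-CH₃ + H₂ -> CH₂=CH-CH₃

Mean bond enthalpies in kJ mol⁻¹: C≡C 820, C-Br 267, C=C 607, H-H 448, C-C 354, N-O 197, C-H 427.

ΔH ≈ −193 kJ

Bonds broken (reactants):
  C≡C: 1 × 820 = 820
  C-C: 1 × 354 = 354
  C-H: 4 × 427 = 1708
  H-H: 1 × 448 = 448
  Σ(broken) = 3330 kJ
Bonds formed (products):
  C-C: 1 × 354 = 354
  C-H: 6 × 427 = 2562
  C=C: 1 × 607 = 607
  Σ(formed) = 3523 kJ
ΔH = Σ(broken) − Σ(formed) = 3330 − 3523 = −193 kJ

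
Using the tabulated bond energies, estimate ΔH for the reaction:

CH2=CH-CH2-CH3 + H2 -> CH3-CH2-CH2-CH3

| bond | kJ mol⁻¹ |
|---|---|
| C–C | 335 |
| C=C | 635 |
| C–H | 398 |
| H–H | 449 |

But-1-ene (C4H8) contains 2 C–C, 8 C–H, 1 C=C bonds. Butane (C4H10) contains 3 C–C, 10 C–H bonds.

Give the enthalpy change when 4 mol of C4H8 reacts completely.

ΔH = −188 kJ

Bonds broken (reactants):
  C–C: 2 × 335 = 670
  C–H: 8 × 398 = 3184
  C=C: 1 × 635 = 635
  H–H: 1 × 449 = 449
  Σ(broken) = 4938 kJ
Bonds formed (products):
  C–C: 3 × 335 = 1005
  C–H: 10 × 398 = 3980
  Σ(formed) = 4985 kJ
ΔH = Σ(broken) − Σ(formed) = 4938 − 4985 = −47 kJ
For 4× the reaction as written: 4 × (−47) = −188 kJ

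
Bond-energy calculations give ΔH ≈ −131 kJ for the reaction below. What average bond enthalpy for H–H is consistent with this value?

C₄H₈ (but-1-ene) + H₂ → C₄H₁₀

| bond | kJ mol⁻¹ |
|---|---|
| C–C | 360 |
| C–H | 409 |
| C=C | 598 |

Let D be the H–H bond energy.
Σ(broken) = 2×360 + 8×409 + 1×598 + 1×D = 4590 + D
Σ(formed) = 3×360 + 10×409 = 5170
ΔH = Σ(broken) − Σ(formed) = (4590 + D) − (5170) = −580 + D
Setting this equal to −131 kJ gives D = 449 kJ/mol.

D(H–H) ≈ 449 kJ/mol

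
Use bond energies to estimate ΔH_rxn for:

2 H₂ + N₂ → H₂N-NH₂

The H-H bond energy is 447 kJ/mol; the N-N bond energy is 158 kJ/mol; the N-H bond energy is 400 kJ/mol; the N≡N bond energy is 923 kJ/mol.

ΔH ≈ +59 kJ

Bonds broken (reactants):
  H-H: 2 × 447 = 894
  N≡N: 1 × 923 = 923
  Σ(broken) = 1817 kJ
Bonds formed (products):
  N-H: 4 × 400 = 1600
  N-N: 1 × 158 = 158
  Σ(formed) = 1758 kJ
ΔH = Σ(broken) − Σ(formed) = 1817 − 1758 = +59 kJ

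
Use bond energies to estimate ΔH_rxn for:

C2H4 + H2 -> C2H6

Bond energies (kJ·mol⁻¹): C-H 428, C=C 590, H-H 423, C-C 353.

Bonds broken (reactants):
  C-H: 4 × 428 = 1712
  C=C: 1 × 590 = 590
  H-H: 1 × 423 = 423
  Σ(broken) = 2725 kJ
Bonds formed (products):
  C-C: 1 × 353 = 353
  C-H: 6 × 428 = 2568
  Σ(formed) = 2921 kJ
ΔH = Σ(broken) − Σ(formed) = 2725 − 2921 = −196 kJ

ΔH ≈ −196 kJ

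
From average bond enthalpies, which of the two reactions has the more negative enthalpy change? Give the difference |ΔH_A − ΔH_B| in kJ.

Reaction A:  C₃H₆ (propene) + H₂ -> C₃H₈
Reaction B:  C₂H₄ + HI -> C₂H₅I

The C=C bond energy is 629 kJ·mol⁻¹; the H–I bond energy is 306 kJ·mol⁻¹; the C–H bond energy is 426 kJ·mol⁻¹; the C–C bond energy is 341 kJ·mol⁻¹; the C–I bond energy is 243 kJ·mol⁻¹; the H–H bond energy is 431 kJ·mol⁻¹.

Reaction A, by 58 kJ

Reaction A:
  Bonds broken (reactants):
    C–C: 1 × 341 = 341
    C–H: 6 × 426 = 2556
    C=C: 1 × 629 = 629
    H–H: 1 × 431 = 431
    Σ(broken) = 3957 kJ
  Bonds formed (products):
    C–C: 2 × 341 = 682
    C–H: 8 × 426 = 3408
    Σ(formed) = 4090 kJ
  ΔH_A = 3957 − 4090 = −133 kJ
Reaction B:
  Bonds broken (reactants):
    C–H: 4 × 426 = 1704
    C=C: 1 × 629 = 629
    H–I: 1 × 306 = 306
    Σ(broken) = 2639 kJ
  Bonds formed (products):
    C–C: 1 × 341 = 341
    C–H: 5 × 426 = 2130
    C–I: 1 × 243 = 243
    Σ(formed) = 2714 kJ
  ΔH_B = 2639 − 2714 = −75 kJ
ΔH_A − ΔH_B = −58 kJ, so reaction A has the more negative ΔH; |ΔH_A − ΔH_B| = 58 kJ.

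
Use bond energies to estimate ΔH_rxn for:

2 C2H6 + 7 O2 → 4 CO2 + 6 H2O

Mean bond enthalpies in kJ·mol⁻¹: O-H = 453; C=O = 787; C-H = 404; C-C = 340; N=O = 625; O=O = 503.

ΔH ≈ −2683 kJ

Bonds broken (reactants):
  C-C: 2 × 340 = 680
  C-H: 12 × 404 = 4848
  O=O: 7 × 503 = 3521
  Σ(broken) = 9049 kJ
Bonds formed (products):
  C=O: 8 × 787 = 6296
  O-H: 12 × 453 = 5436
  Σ(formed) = 11732 kJ
ΔH = Σ(broken) − Σ(formed) = 9049 − 11732 = −2683 kJ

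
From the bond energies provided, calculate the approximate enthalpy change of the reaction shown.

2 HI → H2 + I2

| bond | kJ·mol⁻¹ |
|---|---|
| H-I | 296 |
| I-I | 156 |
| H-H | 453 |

Bonds broken (reactants):
  H-I: 2 × 296 = 592
  Σ(broken) = 592 kJ
Bonds formed (products):
  H-H: 1 × 453 = 453
  I-I: 1 × 156 = 156
  Σ(formed) = 609 kJ
ΔH = Σ(broken) − Σ(formed) = 592 − 609 = −17 kJ

ΔH ≈ −17 kJ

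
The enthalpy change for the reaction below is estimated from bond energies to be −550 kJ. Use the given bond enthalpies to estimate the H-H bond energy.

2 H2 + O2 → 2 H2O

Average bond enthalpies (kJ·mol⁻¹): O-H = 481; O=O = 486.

D(H-H) ≈ 444 kJ/mol

Let D be the H-H bond energy.
Σ(broken) = 2×D + 1×486 = 486 + 2D
Σ(formed) = 4×481 = 1924
ΔH = Σ(broken) − Σ(formed) = (486 + 2D) − (1924) = −1438 + 2D
Setting this equal to −550 kJ gives 2D = 888, so D = 444 kJ/mol.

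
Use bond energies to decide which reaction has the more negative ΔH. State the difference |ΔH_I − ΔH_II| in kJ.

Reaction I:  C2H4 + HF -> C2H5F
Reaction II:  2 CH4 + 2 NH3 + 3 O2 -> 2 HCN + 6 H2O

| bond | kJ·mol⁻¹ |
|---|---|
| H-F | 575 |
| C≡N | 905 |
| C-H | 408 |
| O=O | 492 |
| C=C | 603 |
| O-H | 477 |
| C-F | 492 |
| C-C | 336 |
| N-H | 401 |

Reaction II, by 1146 kJ

Reaction I:
  Bonds broken (reactants):
    C-H: 4 × 408 = 1632
    C=C: 1 × 603 = 603
    H-F: 1 × 575 = 575
    Σ(broken) = 2810 kJ
  Bonds formed (products):
    C-C: 1 × 336 = 336
    C-F: 1 × 492 = 492
    C-H: 5 × 408 = 2040
    Σ(formed) = 2868 kJ
  ΔH_I = 2810 − 2868 = −58 kJ
Reaction II:
  Bonds broken (reactants):
    C-H: 8 × 408 = 3264
    N-H: 6 × 401 = 2406
    O=O: 3 × 492 = 1476
    Σ(broken) = 7146 kJ
  Bonds formed (products):
    C≡N: 2 × 905 = 1810
    C-H: 2 × 408 = 816
    O-H: 12 × 477 = 5724
    Σ(formed) = 8350 kJ
  ΔH_II = 7146 − 8350 = −1204 kJ
ΔH_I − ΔH_II = +1146 kJ, so reaction II has the more negative ΔH; |ΔH_I − ΔH_II| = 1146 kJ.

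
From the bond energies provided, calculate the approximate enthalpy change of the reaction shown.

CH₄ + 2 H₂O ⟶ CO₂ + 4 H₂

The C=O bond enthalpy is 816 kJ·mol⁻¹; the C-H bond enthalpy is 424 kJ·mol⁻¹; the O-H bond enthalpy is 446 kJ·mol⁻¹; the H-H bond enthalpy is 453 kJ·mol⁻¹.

ΔH ≈ +36 kJ

Bonds broken (reactants):
  C-H: 4 × 424 = 1696
  O-H: 4 × 446 = 1784
  Σ(broken) = 3480 kJ
Bonds formed (products):
  C=O: 2 × 816 = 1632
  H-H: 4 × 453 = 1812
  Σ(formed) = 3444 kJ
ΔH = Σ(broken) − Σ(formed) = 3480 − 3444 = +36 kJ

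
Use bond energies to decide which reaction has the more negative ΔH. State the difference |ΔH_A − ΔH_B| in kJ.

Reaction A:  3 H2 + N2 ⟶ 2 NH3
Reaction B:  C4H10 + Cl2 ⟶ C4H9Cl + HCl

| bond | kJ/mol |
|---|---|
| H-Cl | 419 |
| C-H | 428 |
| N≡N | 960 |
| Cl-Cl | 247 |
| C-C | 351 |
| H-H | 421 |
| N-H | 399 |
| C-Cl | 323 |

Reaction A, by 104 kJ

Reaction A:
  Bonds broken (reactants):
    H-H: 3 × 421 = 1263
    N≡N: 1 × 960 = 960
    Σ(broken) = 2223 kJ
  Bonds formed (products):
    N-H: 6 × 399 = 2394
    Σ(formed) = 2394 kJ
  ΔH_A = 2223 − 2394 = −171 kJ
Reaction B:
  Bonds broken (reactants):
    C-C: 3 × 351 = 1053
    C-H: 10 × 428 = 4280
    Cl-Cl: 1 × 247 = 247
    Σ(broken) = 5580 kJ
  Bonds formed (products):
    C-C: 3 × 351 = 1053
    C-Cl: 1 × 323 = 323
    C-H: 9 × 428 = 3852
    H-Cl: 1 × 419 = 419
    Σ(formed) = 5647 kJ
  ΔH_B = 5580 − 5647 = −67 kJ
ΔH_A − ΔH_B = −104 kJ, so reaction A has the more negative ΔH; |ΔH_A − ΔH_B| = 104 kJ.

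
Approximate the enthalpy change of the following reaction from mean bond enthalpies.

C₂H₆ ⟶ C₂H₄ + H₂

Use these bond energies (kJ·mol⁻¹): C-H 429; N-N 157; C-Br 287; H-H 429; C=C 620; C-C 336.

ΔH ≈ +145 kJ

Bonds broken (reactants):
  C-C: 1 × 336 = 336
  C-H: 6 × 429 = 2574
  Σ(broken) = 2910 kJ
Bonds formed (products):
  C-H: 4 × 429 = 1716
  C=C: 1 × 620 = 620
  H-H: 1 × 429 = 429
  Σ(formed) = 2765 kJ
ΔH = Σ(broken) − Σ(formed) = 2910 − 2765 = +145 kJ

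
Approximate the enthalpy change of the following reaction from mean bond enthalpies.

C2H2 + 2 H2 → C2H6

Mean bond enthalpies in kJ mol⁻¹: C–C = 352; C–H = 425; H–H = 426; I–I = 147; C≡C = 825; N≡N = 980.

Bonds broken (reactants):
  C≡C: 1 × 825 = 825
  C–H: 2 × 425 = 850
  H–H: 2 × 426 = 852
  Σ(broken) = 2527 kJ
Bonds formed (products):
  C–C: 1 × 352 = 352
  C–H: 6 × 425 = 2550
  Σ(formed) = 2902 kJ
ΔH = Σ(broken) − Σ(formed) = 2527 − 2902 = −375 kJ

ΔH ≈ −375 kJ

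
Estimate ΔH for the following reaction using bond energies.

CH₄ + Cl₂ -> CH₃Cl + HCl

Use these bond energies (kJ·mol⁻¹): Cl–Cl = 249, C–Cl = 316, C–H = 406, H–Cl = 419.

Bonds broken (reactants):
  C–H: 4 × 406 = 1624
  Cl–Cl: 1 × 249 = 249
  Σ(broken) = 1873 kJ
Bonds formed (products):
  C–Cl: 1 × 316 = 316
  C–H: 3 × 406 = 1218
  H–Cl: 1 × 419 = 419
  Σ(formed) = 1953 kJ
ΔH = Σ(broken) − Σ(formed) = 1873 − 1953 = −80 kJ

ΔH ≈ −80 kJ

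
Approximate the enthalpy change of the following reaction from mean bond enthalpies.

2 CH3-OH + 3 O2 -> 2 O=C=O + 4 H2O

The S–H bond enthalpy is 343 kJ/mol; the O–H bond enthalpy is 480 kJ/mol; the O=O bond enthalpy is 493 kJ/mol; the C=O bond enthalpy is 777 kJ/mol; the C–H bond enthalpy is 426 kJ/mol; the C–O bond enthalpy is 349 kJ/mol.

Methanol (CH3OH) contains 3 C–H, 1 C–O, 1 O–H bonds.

Bonds broken (reactants):
  C–H: 6 × 426 = 2556
  C–O: 2 × 349 = 698
  O–H: 2 × 480 = 960
  O=O: 3 × 493 = 1479
  Σ(broken) = 5693 kJ
Bonds formed (products):
  C=O: 4 × 777 = 3108
  O–H: 8 × 480 = 3840
  Σ(formed) = 6948 kJ
ΔH = Σ(broken) − Σ(formed) = 5693 − 6948 = −1255 kJ

ΔH ≈ −1255 kJ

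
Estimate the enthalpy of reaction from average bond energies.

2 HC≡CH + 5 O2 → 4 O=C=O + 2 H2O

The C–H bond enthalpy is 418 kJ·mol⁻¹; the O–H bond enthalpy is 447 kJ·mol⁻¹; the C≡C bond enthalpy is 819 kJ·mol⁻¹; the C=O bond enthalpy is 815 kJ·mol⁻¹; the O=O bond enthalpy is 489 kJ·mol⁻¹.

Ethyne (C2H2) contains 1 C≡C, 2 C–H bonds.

Bonds broken (reactants):
  C≡C: 2 × 819 = 1638
  C–H: 4 × 418 = 1672
  O=O: 5 × 489 = 2445
  Σ(broken) = 5755 kJ
Bonds formed (products):
  C=O: 8 × 815 = 6520
  O–H: 4 × 447 = 1788
  Σ(formed) = 8308 kJ
ΔH = Σ(broken) − Σ(formed) = 5755 − 8308 = −2553 kJ

ΔH ≈ −2553 kJ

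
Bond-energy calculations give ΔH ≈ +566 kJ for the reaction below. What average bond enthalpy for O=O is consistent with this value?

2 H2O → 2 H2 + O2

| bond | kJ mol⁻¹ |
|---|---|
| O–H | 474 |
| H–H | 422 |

D(O=O) ≈ 486 kJ/mol

Let D be the O=O bond energy.
Σ(broken) = 4×474 = 1896
Σ(formed) = 2×422 + 1×D = 844 + D
ΔH = Σ(broken) − Σ(formed) = (1896) − (844 + D) = +1052 − D
Setting this equal to +566 kJ gives D = 486 kJ/mol.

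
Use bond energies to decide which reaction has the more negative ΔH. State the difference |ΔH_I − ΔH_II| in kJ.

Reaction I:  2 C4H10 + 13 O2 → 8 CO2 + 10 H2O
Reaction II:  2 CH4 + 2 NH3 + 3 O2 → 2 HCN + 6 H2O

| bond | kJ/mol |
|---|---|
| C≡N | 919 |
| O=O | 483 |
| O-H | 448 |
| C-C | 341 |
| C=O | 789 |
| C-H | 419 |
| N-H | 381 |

Reaction I:
  Bonds broken (reactants):
    C-C: 6 × 341 = 2046
    C-H: 20 × 419 = 8380
    O=O: 13 × 483 = 6279
    Σ(broken) = 16705 kJ
  Bonds formed (products):
    C=O: 16 × 789 = 12624
    O-H: 20 × 448 = 8960
    Σ(formed) = 21584 kJ
  ΔH_I = 16705 − 21584 = −4879 kJ
Reaction II:
  Bonds broken (reactants):
    C-H: 8 × 419 = 3352
    N-H: 6 × 381 = 2286
    O=O: 3 × 483 = 1449
    Σ(broken) = 7087 kJ
  Bonds formed (products):
    C≡N: 2 × 919 = 1838
    C-H: 2 × 419 = 838
    O-H: 12 × 448 = 5376
    Σ(formed) = 8052 kJ
  ΔH_II = 7087 − 8052 = −965 kJ
ΔH_I − ΔH_II = −3914 kJ, so reaction I has the more negative ΔH; |ΔH_I − ΔH_II| = 3914 kJ.

Reaction I, by 3914 kJ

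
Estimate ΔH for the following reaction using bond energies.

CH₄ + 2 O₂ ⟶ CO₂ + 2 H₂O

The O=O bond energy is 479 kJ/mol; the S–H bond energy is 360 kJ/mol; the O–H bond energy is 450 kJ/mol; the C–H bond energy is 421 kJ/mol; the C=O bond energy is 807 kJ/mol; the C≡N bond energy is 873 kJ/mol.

ΔH ≈ −772 kJ

Bonds broken (reactants):
  C–H: 4 × 421 = 1684
  O=O: 2 × 479 = 958
  Σ(broken) = 2642 kJ
Bonds formed (products):
  C=O: 2 × 807 = 1614
  O–H: 4 × 450 = 1800
  Σ(formed) = 3414 kJ
ΔH = Σ(broken) − Σ(formed) = 2642 − 3414 = −772 kJ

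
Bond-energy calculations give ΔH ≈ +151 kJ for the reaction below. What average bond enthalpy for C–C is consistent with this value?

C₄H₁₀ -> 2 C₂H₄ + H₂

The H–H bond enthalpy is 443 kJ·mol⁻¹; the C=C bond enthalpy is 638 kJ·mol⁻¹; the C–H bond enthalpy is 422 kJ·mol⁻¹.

Let D be the C–C bond energy.
Σ(broken) = 3×D + 10×422 = 4220 + 3D
Σ(formed) = 8×422 + 2×638 + 1×443 = 5095
ΔH = Σ(broken) − Σ(formed) = (4220 + 3D) − (5095) = −875 + 3D
Setting this equal to +151 kJ gives 3D = 1026, so D = 342 kJ/mol.

D(C–C) ≈ 342 kJ/mol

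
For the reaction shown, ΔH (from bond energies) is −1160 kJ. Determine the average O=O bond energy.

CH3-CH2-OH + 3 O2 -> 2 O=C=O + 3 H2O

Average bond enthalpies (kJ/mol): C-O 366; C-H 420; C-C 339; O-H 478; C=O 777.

D(O=O) ≈ 511 kJ/mol

Let D be the O=O bond energy.
Σ(broken) = 1×339 + 5×420 + 1×366 + 1×478 + 3×D = 3283 + 3D
Σ(formed) = 4×777 + 6×478 = 5976
ΔH = Σ(broken) − Σ(formed) = (3283 + 3D) − (5976) = −2693 + 3D
Setting this equal to −1160 kJ gives 3D = 1533, so D = 511 kJ/mol.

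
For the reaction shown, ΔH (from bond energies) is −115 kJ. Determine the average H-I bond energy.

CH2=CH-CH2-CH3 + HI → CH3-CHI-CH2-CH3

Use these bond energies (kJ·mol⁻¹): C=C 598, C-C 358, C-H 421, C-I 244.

D(H-I) ≈ 310 kJ/mol

Let D be the H-I bond energy.
Σ(broken) = 2×358 + 8×421 + 1×598 + 1×D = 4682 + D
Σ(formed) = 3×358 + 9×421 + 1×244 = 5107
ΔH = Σ(broken) − Σ(formed) = (4682 + D) − (5107) = −425 + D
Setting this equal to −115 kJ gives D = 310 kJ/mol.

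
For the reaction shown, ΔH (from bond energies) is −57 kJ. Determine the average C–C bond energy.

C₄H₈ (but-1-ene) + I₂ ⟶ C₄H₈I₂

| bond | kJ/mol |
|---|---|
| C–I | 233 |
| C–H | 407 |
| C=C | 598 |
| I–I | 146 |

Let D be the C–C bond energy.
Σ(broken) = 2×D + 8×407 + 1×598 + 1×146 = 4000 + 2D
Σ(formed) = 3×D + 8×407 + 2×233 = 3722 + 3D
ΔH = Σ(broken) − Σ(formed) = (4000 + 2D) − (3722 + 3D) = +278 − D
Setting this equal to −57 kJ gives D = 335 kJ/mol.

D(C–C) ≈ 335 kJ/mol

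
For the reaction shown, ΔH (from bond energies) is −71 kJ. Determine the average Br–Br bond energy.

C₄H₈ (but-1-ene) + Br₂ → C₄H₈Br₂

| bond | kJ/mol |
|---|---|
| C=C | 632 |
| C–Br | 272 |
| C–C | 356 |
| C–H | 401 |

Let D be the Br–Br bond energy.
Σ(broken) = 1×D + 2×356 + 8×401 + 1×632 = 4552 + D
Σ(formed) = 2×272 + 3×356 + 8×401 = 4820
ΔH = Σ(broken) − Σ(formed) = (4552 + D) − (4820) = −268 + D
Setting this equal to −71 kJ gives D = 197 kJ/mol.

D(Br–Br) ≈ 197 kJ/mol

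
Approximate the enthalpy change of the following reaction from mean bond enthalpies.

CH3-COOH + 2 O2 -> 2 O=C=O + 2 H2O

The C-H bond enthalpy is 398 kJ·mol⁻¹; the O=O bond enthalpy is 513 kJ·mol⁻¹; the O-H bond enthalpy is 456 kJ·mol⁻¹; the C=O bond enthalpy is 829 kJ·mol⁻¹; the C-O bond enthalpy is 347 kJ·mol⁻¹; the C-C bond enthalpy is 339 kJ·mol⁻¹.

Bonds broken (reactants):
  C-C: 1 × 339 = 339
  C-H: 3 × 398 = 1194
  C-O: 1 × 347 = 347
  C=O: 1 × 829 = 829
  O-H: 1 × 456 = 456
  O=O: 2 × 513 = 1026
  Σ(broken) = 4191 kJ
Bonds formed (products):
  C=O: 4 × 829 = 3316
  O-H: 4 × 456 = 1824
  Σ(formed) = 5140 kJ
ΔH = Σ(broken) − Σ(formed) = 4191 − 5140 = −949 kJ

ΔH ≈ −949 kJ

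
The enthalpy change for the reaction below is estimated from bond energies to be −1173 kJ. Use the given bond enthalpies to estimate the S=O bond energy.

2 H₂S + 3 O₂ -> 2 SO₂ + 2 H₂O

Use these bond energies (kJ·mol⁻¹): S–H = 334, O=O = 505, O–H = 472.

Let D be the S=O bond energy.
Σ(broken) = 3×505 + 4×334 = 2851
Σ(formed) = 4×472 + 4×D = 1888 + 4D
ΔH = Σ(broken) − Σ(formed) = (2851) − (1888 + 4D) = +963 − 4D
Setting this equal to −1173 kJ gives 4D = 2136, so D = 534 kJ/mol.

D(S=O) ≈ 534 kJ/mol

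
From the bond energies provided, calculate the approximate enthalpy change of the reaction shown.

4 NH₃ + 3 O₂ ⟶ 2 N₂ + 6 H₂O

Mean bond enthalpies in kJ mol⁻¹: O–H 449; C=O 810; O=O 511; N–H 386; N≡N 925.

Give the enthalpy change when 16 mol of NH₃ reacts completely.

Bonds broken (reactants):
  N–H: 12 × 386 = 4632
  O=O: 3 × 511 = 1533
  Σ(broken) = 6165 kJ
Bonds formed (products):
  N≡N: 2 × 925 = 1850
  O–H: 12 × 449 = 5388
  Σ(formed) = 7238 kJ
ΔH = Σ(broken) − Σ(formed) = 6165 − 7238 = −1073 kJ
For 4× the reaction as written: 4 × (−1073) = −4292 kJ

ΔH = −4292 kJ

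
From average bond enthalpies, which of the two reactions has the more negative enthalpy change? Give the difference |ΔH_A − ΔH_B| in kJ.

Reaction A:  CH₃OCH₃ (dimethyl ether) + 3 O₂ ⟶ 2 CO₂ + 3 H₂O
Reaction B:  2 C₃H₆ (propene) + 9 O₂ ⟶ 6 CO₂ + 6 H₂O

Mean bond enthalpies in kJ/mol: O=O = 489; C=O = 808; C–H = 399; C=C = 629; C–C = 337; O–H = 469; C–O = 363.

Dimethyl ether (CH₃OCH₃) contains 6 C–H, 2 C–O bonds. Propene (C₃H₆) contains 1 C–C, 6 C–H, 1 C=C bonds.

Reaction A:
  Bonds broken (reactants):
    C–H: 6 × 399 = 2394
    C–O: 2 × 363 = 726
    O=O: 3 × 489 = 1467
    Σ(broken) = 4587 kJ
  Bonds formed (products):
    C=O: 4 × 808 = 3232
    O–H: 6 × 469 = 2814
    Σ(formed) = 6046 kJ
  ΔH_A = 4587 − 6046 = −1459 kJ
Reaction B:
  Bonds broken (reactants):
    C–C: 2 × 337 = 674
    C–H: 12 × 399 = 4788
    C=C: 2 × 629 = 1258
    O=O: 9 × 489 = 4401
    Σ(broken) = 11121 kJ
  Bonds formed (products):
    C=O: 12 × 808 = 9696
    O–H: 12 × 469 = 5628
    Σ(formed) = 15324 kJ
  ΔH_B = 11121 − 15324 = −4203 kJ
ΔH_A − ΔH_B = +2744 kJ, so reaction B has the more negative ΔH; |ΔH_A − ΔH_B| = 2744 kJ.

Reaction B, by 2744 kJ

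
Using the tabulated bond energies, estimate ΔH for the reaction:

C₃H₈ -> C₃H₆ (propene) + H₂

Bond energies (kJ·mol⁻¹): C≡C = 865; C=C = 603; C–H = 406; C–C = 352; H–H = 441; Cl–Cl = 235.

Bonds broken (reactants):
  C–C: 2 × 352 = 704
  C–H: 8 × 406 = 3248
  Σ(broken) = 3952 kJ
Bonds formed (products):
  C–C: 1 × 352 = 352
  C–H: 6 × 406 = 2436
  C=C: 1 × 603 = 603
  H–H: 1 × 441 = 441
  Σ(formed) = 3832 kJ
ΔH = Σ(broken) − Σ(formed) = 3952 − 3832 = +120 kJ

ΔH ≈ +120 kJ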